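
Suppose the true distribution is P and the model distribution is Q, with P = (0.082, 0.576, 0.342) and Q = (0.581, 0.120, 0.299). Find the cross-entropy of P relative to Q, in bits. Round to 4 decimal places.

2.4219 bits

H(P,Q) = −Σ p·log₂ q.
  −0.082·log₂(0.581) = 0.06424
  −0.576·log₂(0.120) = 1.76192
  −0.342·log₂(0.299) = 0.59569
H(P,Q) = 2.4219 bits.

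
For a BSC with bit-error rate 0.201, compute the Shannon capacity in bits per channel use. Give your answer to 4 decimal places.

0.2761 bits

Binary symmetric channel: C = 1 − h₂(ε) where h₂ is the binary entropy function.
h₂(0.201) = −0.201·log₂0.201 − 0.799·log₂0.799 = 0.7239.
C = 1 − 0.7239 = 0.2761 bits per channel use.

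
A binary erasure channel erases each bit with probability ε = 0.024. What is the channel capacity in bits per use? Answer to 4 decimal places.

Binary erasure channel: capacity C = 1 − ε.
C = 1 − 0.024 = 0.9760 bits per channel use.

0.9760 bits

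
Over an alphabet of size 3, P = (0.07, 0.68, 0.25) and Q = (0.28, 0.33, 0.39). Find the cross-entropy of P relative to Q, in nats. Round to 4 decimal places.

1.0784 nats

H(P,Q) = −Σ p·ln q.
  −0.07·ln(0.28) = 0.08911
  −0.68·ln(0.33) = 0.75389
  −0.25·ln(0.39) = 0.23540
H(P,Q) = 1.0784 nats.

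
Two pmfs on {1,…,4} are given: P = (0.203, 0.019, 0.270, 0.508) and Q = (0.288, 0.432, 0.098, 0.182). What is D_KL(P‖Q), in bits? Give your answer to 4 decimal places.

0.9590 bits

D(P‖Q) = Σ p·log₂(p/q).
  0.203·log₂(0.203/0.288) = -0.10243
  0.019·log₂(0.019/0.432) = -0.08563
  0.270·log₂(0.270/0.098) = 0.39477
  0.508·log₂(0.508/0.182) = 0.75229
D(P‖Q) = 0.9590 bits.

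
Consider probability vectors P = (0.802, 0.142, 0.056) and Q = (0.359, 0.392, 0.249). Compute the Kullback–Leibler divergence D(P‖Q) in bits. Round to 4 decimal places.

0.6014 bits

D(P‖Q) = Σ p·log₂(p/q).
  0.802·log₂(0.802/0.359) = 0.93001
  0.142·log₂(0.142/0.392) = -0.20802
  0.056·log₂(0.056/0.249) = -0.12055
D(P‖Q) = 0.6014 bits.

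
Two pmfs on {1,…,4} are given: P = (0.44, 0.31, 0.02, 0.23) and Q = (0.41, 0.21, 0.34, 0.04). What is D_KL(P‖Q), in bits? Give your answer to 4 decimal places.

D(P‖Q) = Σ p·log₂(p/q).
  0.44·log₂(0.44/0.41) = 0.04483
  0.31·log₂(0.31/0.21) = 0.17418
  0.02·log₂(0.02/0.34) = -0.08175
  0.23·log₂(0.23/0.04) = 0.58042
D(P‖Q) = 0.7177 bits.

0.7177 bits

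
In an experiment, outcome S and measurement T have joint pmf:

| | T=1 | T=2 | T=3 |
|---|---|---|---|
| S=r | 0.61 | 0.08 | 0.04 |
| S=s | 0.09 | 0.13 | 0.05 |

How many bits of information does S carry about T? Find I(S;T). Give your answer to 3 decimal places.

Marginals: p(S) = (0.7300, 0.2700), p(T) = (0.7000, 0.2100, 0.0900).
I(S;T) = H(S) + H(T) − H(S,T).
H(S) = 0.8415, H(T) = 1.1457, H(S,T) = 1.8237.
I(S;T) = 0.8415 + 1.1457 − 1.8237 = 0.163 bits.

0.163 bits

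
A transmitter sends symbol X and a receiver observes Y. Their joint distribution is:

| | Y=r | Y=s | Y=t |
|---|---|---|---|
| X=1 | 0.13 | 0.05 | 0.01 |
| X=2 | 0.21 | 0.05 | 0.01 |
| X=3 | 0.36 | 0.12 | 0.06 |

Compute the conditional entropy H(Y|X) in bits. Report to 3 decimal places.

Marginals: p(X) = (0.1900, 0.2700, 0.5400), p(Y) = (0.7000, 0.2200, 0.0800).
H(Y|X) = Σ p(X) · H(Y|X=·).
  X=1: p=0.1900, H(Y|X=1) = 1.1050
  X=2: p=0.2700, H(Y|X=2) = 0.9087
  X=3: p=0.5400, H(Y|X=3) = 1.2244
Weighted sum = 1.116 bits.

1.116 bits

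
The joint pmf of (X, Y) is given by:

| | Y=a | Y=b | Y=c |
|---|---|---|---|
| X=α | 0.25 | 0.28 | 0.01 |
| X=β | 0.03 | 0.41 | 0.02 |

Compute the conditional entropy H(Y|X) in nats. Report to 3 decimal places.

Marginals: p(X) = (0.5400, 0.4600), p(Y) = (0.2800, 0.6900, 0.0300).
H(Y|X) = Σ p(X) · H(Y|X=·).
  X=α: p=0.5400, H(Y|X=α) = 0.7710
  X=β: p=0.4600, H(Y|X=β) = 0.4169
Weighted sum = 0.608 nats.

0.608 nats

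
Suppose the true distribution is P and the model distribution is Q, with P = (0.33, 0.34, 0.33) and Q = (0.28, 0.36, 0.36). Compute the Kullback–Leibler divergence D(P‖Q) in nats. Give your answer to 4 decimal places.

0.0061 nats

D(P‖Q) = Σ p·ln(p/q).
  0.33·ln(0.33/0.28) = 0.05422
  0.34·ln(0.34/0.36) = -0.01943
  0.33·ln(0.33/0.36) = -0.02871
D(P‖Q) = 0.0061 nats.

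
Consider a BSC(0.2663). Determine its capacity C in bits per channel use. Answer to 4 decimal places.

0.1639 bits

Binary symmetric channel: C = 1 − h₂(ε) where h₂ is the binary entropy function.
h₂(0.2663) = −0.2663·log₂0.2663 − 0.7337·log₂0.7337 = 0.8361.
C = 1 − 0.8361 = 0.1639 bits per channel use.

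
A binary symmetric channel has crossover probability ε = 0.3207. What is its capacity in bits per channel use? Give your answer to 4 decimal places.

0.0949 bits

Binary symmetric channel: C = 1 − h₂(ε) where h₂ is the binary entropy function.
h₂(0.3207) = −0.3207·log₂0.3207 − 0.6793·log₂0.6793 = 0.9051.
C = 1 − 0.9051 = 0.0949 bits per channel use.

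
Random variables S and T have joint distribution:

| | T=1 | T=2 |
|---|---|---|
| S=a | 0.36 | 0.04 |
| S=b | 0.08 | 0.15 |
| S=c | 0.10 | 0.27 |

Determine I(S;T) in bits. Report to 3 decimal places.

Marginals: p(S) = (0.4000, 0.2300, 0.3700), p(T) = (0.5400, 0.4600).
I(S;T) = H(S) + H(T) − H(S,T).
H(S) = 1.5472, H(T) = 0.9954, H(S,T) = 2.2606.
I(S;T) = 1.5472 + 0.9954 − 2.2606 = 0.282 bits.

0.282 bits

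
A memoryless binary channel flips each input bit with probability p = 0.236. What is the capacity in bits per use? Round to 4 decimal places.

Binary symmetric channel: C = 1 − h₂(ε) where h₂ is the binary entropy function.
h₂(0.236) = −0.236·log₂0.236 − 0.764·log₂0.764 = 0.7883.
C = 1 − 0.7883 = 0.2117 bits per channel use.

0.2117 bits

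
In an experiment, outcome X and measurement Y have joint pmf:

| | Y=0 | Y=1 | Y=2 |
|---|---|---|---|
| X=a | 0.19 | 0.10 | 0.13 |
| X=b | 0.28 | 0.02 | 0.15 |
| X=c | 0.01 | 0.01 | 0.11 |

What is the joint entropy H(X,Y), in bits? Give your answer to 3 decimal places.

2.691 bits

H(X,Y) = −Σ p(x,y)·log₂ p(x,y) over all 9 cells.
  cell (a,0): −0.19·log₂0.19 = 0.4552
  cell (a,1): −0.10·log₂0.10 = 0.3322
  cell (a,2): −0.13·log₂0.13 = 0.3826
  cell (b,0): −0.28·log₂0.28 = 0.5142
  cell (b,1): −0.02·log₂0.02 = 0.1129
  cell (b,2): −0.15·log₂0.15 = 0.4105
  cell (c,0): −0.01·log₂0.01 = 0.0664
  cell (c,1): −0.01·log₂0.01 = 0.0664
  cell (c,2): −0.11·log₂0.11 = 0.3503
Sum = 2.691 bits.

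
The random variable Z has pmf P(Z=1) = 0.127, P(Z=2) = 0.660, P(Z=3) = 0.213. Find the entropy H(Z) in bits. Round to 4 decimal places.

1.2490 bits

H(Z) = −Σ p·log₂ p.
  −(0.127)·log₂(0.127) = 0.37809
  −(0.660)·log₂(0.660) = 0.39564
  −(0.213)·log₂(0.213) = 0.47522
Sum: 0.37809 + 0.39564 + 0.47522 = 1.2490 bits.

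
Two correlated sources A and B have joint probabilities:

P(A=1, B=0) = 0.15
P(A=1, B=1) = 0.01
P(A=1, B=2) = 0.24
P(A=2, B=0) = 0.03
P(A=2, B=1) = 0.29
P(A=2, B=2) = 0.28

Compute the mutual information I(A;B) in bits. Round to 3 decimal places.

Marginals: p(A) = (0.4000, 0.6000), p(B) = (0.1800, 0.3000, 0.5200).
I(A;B) = Σ p(x,y)·log₂[p(x,y)/(p(x)p(y))].
  (1,0): 0.15·log₂(2.0833) = 0.1588
  (1,1): 0.01·log₂(0.0833) = -0.0358
  (1,2): 0.24·log₂(1.1538) = 0.0495
  (2,0): 0.03·log₂(0.2778) = -0.0554
  (2,1): 0.29·log₂(1.6111) = 0.1995
  (2,2): 0.28·log₂(0.8974) = -0.0437
Sum = 0.273 bits.

0.273 bits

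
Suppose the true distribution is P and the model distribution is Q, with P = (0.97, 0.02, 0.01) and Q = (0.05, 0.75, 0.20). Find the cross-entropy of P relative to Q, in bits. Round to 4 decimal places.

H(P,Q) = −Σ p·log₂ q.
  −0.97·log₂(0.05) = 4.19227
  −0.02·log₂(0.75) = 0.00830
  −0.01·log₂(0.20) = 0.02322
H(P,Q) = 4.2238 bits.

4.2238 bits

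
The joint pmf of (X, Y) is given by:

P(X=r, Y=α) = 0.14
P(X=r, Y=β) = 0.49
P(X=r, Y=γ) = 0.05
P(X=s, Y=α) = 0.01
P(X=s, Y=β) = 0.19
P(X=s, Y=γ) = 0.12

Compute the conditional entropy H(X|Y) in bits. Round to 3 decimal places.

0.783 bits

Chain rule: H(X|Y) = H(X,Y) − H(Y).
Marginals: p(X) = (0.6800, 0.3200), p(Y) = (0.1500, 0.6800, 0.1700).
H(X,Y) = 2.0062 bits; H(Y) = 1.2235 bits.
H(X|Y) = 2.0062 − 1.2235 = 0.783 bits.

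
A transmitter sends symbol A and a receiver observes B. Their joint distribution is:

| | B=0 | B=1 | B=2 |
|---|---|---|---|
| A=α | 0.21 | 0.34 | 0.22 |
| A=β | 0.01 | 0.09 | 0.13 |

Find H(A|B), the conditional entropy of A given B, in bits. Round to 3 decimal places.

0.710 bits

Marginals: p(A) = (0.7700, 0.2300), p(B) = (0.2200, 0.4300, 0.3500).
H(A|B) = Σ p(B) · H(A|B=·).
  B=0: p=0.2200, H(A|B=0) = 0.2668
  B=1: p=0.4300, H(A|B=1) = 0.7401
  B=2: p=0.3500, H(A|B=2) = 0.9518
Weighted sum = 0.710 bits.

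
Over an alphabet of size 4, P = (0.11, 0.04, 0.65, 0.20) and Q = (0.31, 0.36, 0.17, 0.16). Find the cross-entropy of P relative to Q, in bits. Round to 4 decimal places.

2.4352 bits

H(P,Q) = −Σ p·log₂ q.
  −0.11·log₂(0.31) = 0.18586
  −0.04·log₂(0.36) = 0.05896
  −0.65·log₂(0.17) = 1.66166
  −0.20·log₂(0.16) = 0.52877
H(P,Q) = 2.4352 bits.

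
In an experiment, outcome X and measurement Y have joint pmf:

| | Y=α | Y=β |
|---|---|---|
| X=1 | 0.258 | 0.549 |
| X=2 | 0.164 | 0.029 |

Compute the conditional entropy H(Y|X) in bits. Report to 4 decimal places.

Chain rule: H(Y|X) = H(X,Y) − H(X).
Marginals: p(X) = (0.8070, 0.1930), p(Y) = (0.4220, 0.5780).
H(X,Y) = 1.5551 bits; H(X) = 0.7077 bits.
H(Y|X) = 1.5551 − 0.7077 = 0.8474 bits.

0.8474 bits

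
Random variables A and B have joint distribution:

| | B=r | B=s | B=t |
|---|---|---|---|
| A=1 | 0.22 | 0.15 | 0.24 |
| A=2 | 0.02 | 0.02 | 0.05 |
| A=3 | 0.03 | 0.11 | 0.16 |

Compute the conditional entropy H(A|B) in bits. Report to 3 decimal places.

Marginals: p(A) = (0.6100, 0.0900, 0.3000), p(B) = (0.2700, 0.2800, 0.4500).
H(A|B) = Σ p(B) · H(A|B=·).
  B=r: p=0.2700, H(A|B=r) = 0.8711
  B=s: p=0.2800, H(A|B=s) = 1.2839
  B=t: p=0.4500, H(A|B=t) = 1.3663
Weighted sum = 1.210 bits.

1.210 bits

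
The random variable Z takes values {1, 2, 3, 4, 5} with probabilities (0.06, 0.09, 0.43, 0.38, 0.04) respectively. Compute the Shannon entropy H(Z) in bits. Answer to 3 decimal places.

H(Z) = −Σ p·log₂ p.
  −(0.06)·log₂(0.06) = 0.2435
  −(0.09)·log₂(0.09) = 0.3127
  −(0.43)·log₂(0.43) = 0.5236
  −(0.38)·log₂(0.38) = 0.5305
  −(0.04)·log₂(0.04) = 0.1858
Sum: 0.2435 + 0.3127 + 0.5236 + 0.5305 + 0.1858 = 1.796 bits.

1.796 bits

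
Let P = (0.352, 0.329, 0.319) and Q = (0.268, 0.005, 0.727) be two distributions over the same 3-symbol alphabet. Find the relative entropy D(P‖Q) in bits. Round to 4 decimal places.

1.7465 bits

D(P‖Q) = Σ p·log₂(p/q).
  0.352·log₂(0.352/0.268) = 0.13846
  0.329·log₂(0.329/0.005) = 1.98717
  0.319·log₂(0.319/0.727) = -0.37910
D(P‖Q) = 1.7465 bits.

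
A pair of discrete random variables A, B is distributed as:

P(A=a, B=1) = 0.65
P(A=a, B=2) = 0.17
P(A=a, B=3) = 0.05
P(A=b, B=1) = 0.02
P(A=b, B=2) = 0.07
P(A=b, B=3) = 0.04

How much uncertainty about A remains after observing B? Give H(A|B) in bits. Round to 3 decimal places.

Marginals: p(A) = (0.8700, 0.1300), p(B) = (0.6700, 0.2400, 0.0900).
H(A|B) = Σ p(B) · H(A|B=·).
  B=1: p=0.6700, H(A|B=1) = 0.1936
  B=2: p=0.2400, H(A|B=2) = 0.8709
  B=3: p=0.0900, H(A|B=3) = 0.9911
Weighted sum = 0.428 bits.

0.428 bits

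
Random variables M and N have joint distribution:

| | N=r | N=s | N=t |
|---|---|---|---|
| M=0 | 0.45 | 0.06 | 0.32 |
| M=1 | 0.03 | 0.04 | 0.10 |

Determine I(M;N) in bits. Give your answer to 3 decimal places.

Marginals: p(M) = (0.8300, 0.1700), p(N) = (0.4800, 0.1000, 0.4200).
I(M;N) = H(M) + H(N) − H(M,N).
H(M) = 0.6577, H(N) = 1.3661, H(M,N) = 1.9577.
I(M;N) = 0.6577 + 1.3661 − 1.9577 = 0.066 bits.

0.066 bits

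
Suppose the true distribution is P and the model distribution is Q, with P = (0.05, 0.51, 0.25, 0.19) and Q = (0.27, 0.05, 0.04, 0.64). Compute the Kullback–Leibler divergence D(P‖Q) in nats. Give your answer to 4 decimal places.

1.3275 nats

D(P‖Q) = Σ p·ln(p/q).
  0.05·ln(0.05/0.27) = -0.08432
  0.51·ln(0.51/0.05) = 1.18442
  0.25·ln(0.25/0.04) = 0.45815
  0.19·ln(0.19/0.64) = -0.23074
D(P‖Q) = 1.3275 nats.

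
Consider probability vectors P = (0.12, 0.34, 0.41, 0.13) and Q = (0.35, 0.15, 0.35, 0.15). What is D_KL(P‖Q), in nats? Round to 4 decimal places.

0.1960 nats

D(P‖Q) = Σ p·ln(p/q).
  0.12·ln(0.12/0.35) = -0.12845
  0.34·ln(0.34/0.15) = 0.27823
  0.41·ln(0.41/0.35) = 0.06487
  0.13·ln(0.13/0.15) = -0.01860
D(P‖Q) = 0.1960 nats.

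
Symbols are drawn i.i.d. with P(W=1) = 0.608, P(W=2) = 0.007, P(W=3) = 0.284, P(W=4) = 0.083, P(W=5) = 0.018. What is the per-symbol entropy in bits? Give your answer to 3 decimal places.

H(W) = −Σ p·log₂ p.
  −(0.608)·log₂(0.608) = 0.4365
  −(0.007)·log₂(0.007) = 0.0501
  −(0.284)·log₂(0.284) = 0.5158
  −(0.083)·log₂(0.083) = 0.2980
  −(0.018)·log₂(0.018) = 0.1043
Sum: 0.4365 + 0.0501 + 0.5158 + 0.2980 + 0.1043 = 1.405 bits.

1.405 bits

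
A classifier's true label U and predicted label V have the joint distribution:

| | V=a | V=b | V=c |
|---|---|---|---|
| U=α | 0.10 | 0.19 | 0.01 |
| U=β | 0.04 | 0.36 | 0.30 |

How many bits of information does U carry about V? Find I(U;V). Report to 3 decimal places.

Marginals: p(U) = (0.3000, 0.7000), p(V) = (0.1400, 0.5500, 0.3100).
I(U;V) = H(U) + H(V) − H(U,V).
H(U) = 0.8813, H(V) = 1.3953, H(U,V) = 2.0913.
I(U;V) = 0.8813 + 1.3953 − 2.0913 = 0.185 bits.

0.185 bits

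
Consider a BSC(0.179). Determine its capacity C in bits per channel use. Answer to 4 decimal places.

Binary symmetric channel: C = 1 − h₂(ε) where h₂ is the binary entropy function.
h₂(0.179) = −0.179·log₂0.179 − 0.821·log₂0.821 = 0.6779.
C = 1 − 0.6779 = 0.3221 bits per channel use.

0.3221 bits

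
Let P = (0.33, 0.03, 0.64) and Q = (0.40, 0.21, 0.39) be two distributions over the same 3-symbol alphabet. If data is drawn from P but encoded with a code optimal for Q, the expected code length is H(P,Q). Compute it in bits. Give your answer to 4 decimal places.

H(P,Q) = −Σ p·log₂ q.
  −0.33·log₂(0.40) = 0.43624
  −0.03·log₂(0.21) = 0.06755
  −0.64·log₂(0.39) = 0.86941
H(P,Q) = 1.3732 bits.

1.3732 bits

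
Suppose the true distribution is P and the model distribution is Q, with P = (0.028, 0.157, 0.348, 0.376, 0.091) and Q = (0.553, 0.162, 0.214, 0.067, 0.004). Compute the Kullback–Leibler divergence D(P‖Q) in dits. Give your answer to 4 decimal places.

D(P‖Q) = Σ p·log₁₀(p/q).
  0.028·log₁₀(0.028/0.553) = -0.03628
  0.157·log₁₀(0.157/0.162) = -0.00214
  0.348·log₁₀(0.348/0.214) = 0.07349
  0.376·log₁₀(0.376/0.067) = 0.28167
  0.091·log₁₀(0.091/0.004) = 0.12349
D(P‖Q) = 0.4402 dits.

0.4402 dits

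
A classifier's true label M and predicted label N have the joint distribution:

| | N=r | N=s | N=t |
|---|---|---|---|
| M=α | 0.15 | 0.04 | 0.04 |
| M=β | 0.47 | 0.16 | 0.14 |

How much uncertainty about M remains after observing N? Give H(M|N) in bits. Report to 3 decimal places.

0.777 bits

Marginals: p(M) = (0.2300, 0.7700), p(N) = (0.6200, 0.2000, 0.1800).
H(M|N) = Σ p(N) · H(M|N=·).
  N=r: p=0.6200, H(M|N=r) = 0.7982
  N=s: p=0.2000, H(M|N=s) = 0.7219
  N=t: p=0.1800, H(M|N=t) = 0.7642
Weighted sum = 0.777 bits.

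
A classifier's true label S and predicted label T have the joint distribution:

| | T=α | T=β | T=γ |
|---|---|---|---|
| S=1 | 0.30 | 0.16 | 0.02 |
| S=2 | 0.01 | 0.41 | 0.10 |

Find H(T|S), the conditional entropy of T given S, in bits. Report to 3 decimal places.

Chain rule: H(T|S) = H(S,T) − H(S).
Marginals: p(S) = (0.4800, 0.5200), p(T) = (0.3100, 0.5700, 0.1200).
H(S,T) = 1.9830 bits; H(S) = 0.9988 bits.
H(T|S) = 1.9830 − 0.9988 = 0.984 bits.

0.984 bits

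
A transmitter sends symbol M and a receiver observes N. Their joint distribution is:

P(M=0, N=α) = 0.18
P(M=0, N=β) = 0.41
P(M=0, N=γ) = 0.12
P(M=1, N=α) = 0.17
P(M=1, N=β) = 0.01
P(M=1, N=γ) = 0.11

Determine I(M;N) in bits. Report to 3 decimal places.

Marginals: p(M) = (0.7100, 0.2900), p(N) = (0.3500, 0.4200, 0.2300).
I(M;N) = H(M) + H(N) − H(M,N).
H(M) = 0.8687, H(N) = 1.5434, H(M,N) = 2.1911.
I(M;N) = 0.8687 + 1.5434 − 2.1911 = 0.221 bits.

0.221 bits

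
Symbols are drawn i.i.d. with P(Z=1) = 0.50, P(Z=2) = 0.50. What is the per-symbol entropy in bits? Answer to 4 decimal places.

H(Z) = −Σ p·log₂ p.
  −(0.50)·log₂(0.50) = 0.50000
  −(0.50)·log₂(0.50) = 0.50000
Sum: 0.50000 + 0.50000 = 1.0000 bits.

1.0000 bits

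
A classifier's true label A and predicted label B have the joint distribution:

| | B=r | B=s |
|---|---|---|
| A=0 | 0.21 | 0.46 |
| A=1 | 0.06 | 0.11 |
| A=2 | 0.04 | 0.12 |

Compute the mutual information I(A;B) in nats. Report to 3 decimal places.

0.002 nats

Marginals: p(A) = (0.6700, 0.1700, 0.1600), p(B) = (0.3100, 0.6900).
I(A;B) = Σ p(x,y)·ln[p(x,y)/(p(x)p(y))].
  (0,r): 0.21·ln(1.0111) = 0.0023
  (0,s): 0.46·ln(0.9950) = -0.0023
  (1,r): 0.06·ln(1.1385) = 0.0078
  (1,s): 0.11·ln(0.9378) = -0.0071
  (2,r): 0.04·ln(0.8065) = -0.0086
  (2,s): 0.12·ln(1.0870) = 0.0100
Sum = 0.002 nats.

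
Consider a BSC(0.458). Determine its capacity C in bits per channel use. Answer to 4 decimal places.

Binary symmetric channel: C = 1 − h₂(ε) where h₂ is the binary entropy function.
h₂(0.458) = −0.458·log₂0.458 − 0.542·log₂0.542 = 0.9949.
C = 1 − 0.9949 = 0.0051 bits per channel use.

0.0051 bits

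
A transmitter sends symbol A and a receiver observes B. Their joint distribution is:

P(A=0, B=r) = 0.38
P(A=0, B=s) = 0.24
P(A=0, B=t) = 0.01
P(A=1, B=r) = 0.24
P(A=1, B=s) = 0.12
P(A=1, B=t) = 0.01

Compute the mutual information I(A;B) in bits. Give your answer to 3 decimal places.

Marginals: p(A) = (0.6300, 0.3700), p(B) = (0.6200, 0.3600, 0.0200).
I(A;B) = Σ p(x,y)·log₂[p(x,y)/(p(x)p(y))].
  (0,r): 0.38·log₂(0.9729) = -0.0151
  (0,s): 0.24·log₂(1.0582) = 0.0196
  (0,t): 0.01·log₂(0.7937) = -0.0033
  (1,r): 0.24·log₂(1.0462) = 0.0156
  (1,s): 0.12·log₂(0.9009) = -0.0181
  (1,t): 0.01·log₂(1.3514) = 0.0043
Sum = 0.003 bits.

0.003 bits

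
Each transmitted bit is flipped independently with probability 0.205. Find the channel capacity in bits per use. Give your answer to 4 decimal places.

Binary symmetric channel: C = 1 − h₂(ε) where h₂ is the binary entropy function.
h₂(0.205) = −0.205·log₂0.205 − 0.795·log₂0.795 = 0.7318.
C = 1 − 0.7318 = 0.2682 bits per channel use.

0.2682 bits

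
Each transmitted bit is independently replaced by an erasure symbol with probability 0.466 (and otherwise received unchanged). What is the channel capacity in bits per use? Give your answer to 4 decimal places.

Binary erasure channel: capacity C = 1 − ε.
C = 1 − 0.466 = 0.5340 bits per channel use.

0.5340 bits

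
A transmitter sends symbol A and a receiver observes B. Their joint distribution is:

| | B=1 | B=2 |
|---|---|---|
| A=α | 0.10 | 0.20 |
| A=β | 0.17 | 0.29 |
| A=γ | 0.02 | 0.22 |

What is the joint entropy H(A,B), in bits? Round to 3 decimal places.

H(A,B) = −Σ p(x,y)·log₂ p(x,y) over all 6 cells.
  cell (α,1): −0.10·log₂0.10 = 0.3322
  cell (α,2): −0.20·log₂0.20 = 0.4644
  cell (β,1): −0.17·log₂0.17 = 0.4346
  cell (β,2): −0.29·log₂0.29 = 0.5179
  cell (γ,1): −0.02·log₂0.02 = 0.1129
  cell (γ,2): −0.22·log₂0.22 = 0.4806
Sum = 2.343 bits.

2.343 bits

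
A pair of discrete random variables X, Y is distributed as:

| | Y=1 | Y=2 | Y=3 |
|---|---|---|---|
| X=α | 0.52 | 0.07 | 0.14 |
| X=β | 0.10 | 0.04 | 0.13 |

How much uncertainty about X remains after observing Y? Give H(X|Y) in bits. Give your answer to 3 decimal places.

0.769 bits

Marginals: p(X) = (0.7300, 0.2700), p(Y) = (0.6200, 0.1100, 0.2700).
H(X|Y) = Σ p(Y) · H(X|Y=·).
  Y=1: p=0.6200, H(X|Y=1) = 0.6374
  Y=2: p=0.1100, H(X|Y=2) = 0.9457
  Y=3: p=0.2700, H(X|Y=3) = 0.9990
Weighted sum = 0.769 bits.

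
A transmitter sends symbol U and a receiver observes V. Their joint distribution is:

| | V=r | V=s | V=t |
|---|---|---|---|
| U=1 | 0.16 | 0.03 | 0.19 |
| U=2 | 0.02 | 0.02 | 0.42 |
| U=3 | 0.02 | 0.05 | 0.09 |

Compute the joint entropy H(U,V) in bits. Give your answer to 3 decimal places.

2.423 bits

H(U,V) = −Σ p(x,y)·log₂ p(x,y) over all 9 cells.
  cell (1,r): −0.16·log₂0.16 = 0.4230
  cell (1,s): −0.03·log₂0.03 = 0.1518
  cell (1,t): −0.19·log₂0.19 = 0.4552
  cell (2,r): −0.02·log₂0.02 = 0.1129
  cell (2,s): −0.02·log₂0.02 = 0.1129
  cell (2,t): −0.42·log₂0.42 = 0.5256
  cell (3,r): −0.02·log₂0.02 = 0.1129
  cell (3,s): −0.05·log₂0.05 = 0.2161
  cell (3,t): −0.09·log₂0.09 = 0.3127
Sum = 2.423 bits.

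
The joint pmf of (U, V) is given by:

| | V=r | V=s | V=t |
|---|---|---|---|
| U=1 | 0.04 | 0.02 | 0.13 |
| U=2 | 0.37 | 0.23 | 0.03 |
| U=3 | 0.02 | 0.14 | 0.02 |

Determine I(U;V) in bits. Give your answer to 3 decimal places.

Marginals: p(U) = (0.1900, 0.6300, 0.1800), p(V) = (0.4300, 0.3900, 0.1800).
I(U;V) = Σ p(x,y)·log₂[p(x,y)/(p(x)p(y))].
  (1,r): 0.04·log₂(0.4896) = -0.0412
  (1,s): 0.02·log₂(0.2699) = -0.0378
  (1,t): 0.13·log₂(3.8012) = 0.2504
  (2,r): 0.37·log₂(1.3658) = 0.1664
  (2,s): 0.23·log₂(0.9361) = -0.0219
  (2,t): 0.03·log₂(0.2646) = -0.0576
  (3,r): 0.02·log₂(0.2584) = -0.0390
  (3,s): 0.14·log₂(1.9943) = 0.1394
  (3,t): 0.02·log₂(0.6173) = -0.0139
Sum = 0.345 bits.

0.345 bits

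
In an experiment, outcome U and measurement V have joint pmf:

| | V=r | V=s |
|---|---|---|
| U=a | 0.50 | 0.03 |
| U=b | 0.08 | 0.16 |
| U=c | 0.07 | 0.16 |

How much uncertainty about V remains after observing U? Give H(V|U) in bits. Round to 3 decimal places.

Chain rule: H(V|U) = H(U,V) − H(U).
Marginals: p(U) = (0.5300, 0.2400, 0.2300), p(V) = (0.6500, 0.3500).
H(U,V) = 2.0579 bits; H(U) = 1.4672 bits.
H(V|U) = 2.0579 − 1.4672 = 0.591 bits.

0.591 bits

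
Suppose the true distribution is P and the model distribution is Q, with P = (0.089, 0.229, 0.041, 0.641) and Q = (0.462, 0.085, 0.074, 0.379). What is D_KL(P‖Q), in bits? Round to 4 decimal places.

0.5670 bits

D(P‖Q) = Σ p·log₂(p/q).
  0.089·log₂(0.089/0.462) = -0.21147
  0.229·log₂(0.229/0.085) = 0.32743
  0.041·log₂(0.041/0.074) = -0.03493
  0.641·log₂(0.641/0.379) = 0.48596
D(P‖Q) = 0.5670 bits.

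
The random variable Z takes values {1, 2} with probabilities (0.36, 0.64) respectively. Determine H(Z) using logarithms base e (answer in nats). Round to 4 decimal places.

0.6534 nats

H(Z) = −Σ p·ln p.
  −(0.36)·ln(0.36) = 0.36779
  −(0.64)·ln(0.64) = 0.28562
Sum: 0.36779 + 0.28562 = 0.6534 nats.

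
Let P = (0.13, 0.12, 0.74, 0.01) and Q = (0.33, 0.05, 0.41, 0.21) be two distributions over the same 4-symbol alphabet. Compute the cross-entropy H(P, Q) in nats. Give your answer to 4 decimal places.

1.1790 nats

H(P,Q) = −Σ p·ln q.
  −0.13·ln(0.33) = 0.14413
  −0.12·ln(0.05) = 0.35949
  −0.74·ln(0.41) = 0.65978
  −0.01·ln(0.21) = 0.01561
H(P,Q) = 1.1790 nats.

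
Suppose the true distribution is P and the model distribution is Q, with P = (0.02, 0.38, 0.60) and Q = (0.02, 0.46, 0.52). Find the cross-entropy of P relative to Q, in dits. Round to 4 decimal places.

H(P,Q) = −Σ p·log₁₀ q.
  −0.02·log₁₀(0.02) = 0.03398
  −0.38·log₁₀(0.46) = 0.12815
  −0.60·log₁₀(0.52) = 0.17040
H(P,Q) = 0.3325 dits.

0.3325 dits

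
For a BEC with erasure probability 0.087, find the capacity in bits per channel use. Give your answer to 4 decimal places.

0.9130 bits

Binary erasure channel: capacity C = 1 − ε.
C = 1 − 0.087 = 0.9130 bits per channel use.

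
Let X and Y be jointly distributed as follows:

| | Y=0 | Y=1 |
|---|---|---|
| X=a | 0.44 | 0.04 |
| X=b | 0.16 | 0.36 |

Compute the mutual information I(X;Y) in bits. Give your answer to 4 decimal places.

Marginals: p(X) = (0.4800, 0.5200), p(Y) = (0.6000, 0.4000).
I(X;Y) = H(X) + H(Y) − H(X,Y).
H(X) = 0.9988, H(Y) = 0.9710, H(X,Y) = 1.6605.
I(X;Y) = 0.9988 + 0.9710 − 1.6605 = 0.3093 bits.

0.3093 bits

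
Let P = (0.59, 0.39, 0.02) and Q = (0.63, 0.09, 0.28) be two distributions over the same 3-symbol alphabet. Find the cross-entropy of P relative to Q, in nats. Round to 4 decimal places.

H(P,Q) = −Σ p·ln q.
  −0.59·ln(0.63) = 0.27260
  −0.39·ln(0.09) = 0.93910
  −0.02·ln(0.28) = 0.02546
H(P,Q) = 1.2372 nats.

1.2372 nats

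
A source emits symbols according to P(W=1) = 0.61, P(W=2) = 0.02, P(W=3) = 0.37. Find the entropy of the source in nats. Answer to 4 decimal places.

0.7476 nats

H(W) = −Σ p·ln p.
  −(0.61)·ln(0.61) = 0.30152
  −(0.02)·ln(0.02) = 0.07824
  −(0.37)·ln(0.37) = 0.36787
Sum: 0.30152 + 0.07824 + 0.36787 = 0.7476 nats.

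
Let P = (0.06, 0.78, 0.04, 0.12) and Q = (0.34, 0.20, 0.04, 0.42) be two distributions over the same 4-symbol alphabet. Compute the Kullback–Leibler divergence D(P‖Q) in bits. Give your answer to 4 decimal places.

1.1645 bits

D(P‖Q) = Σ p·log₂(p/q).
  0.06·log₂(0.06/0.34) = -0.15015
  0.78·log₂(0.78/0.20) = 1.53151
  0.04·log₂(0.04/0.04) = 0.00000
  0.12·log₂(0.12/0.42) = -0.21688
D(P‖Q) = 1.1645 bits.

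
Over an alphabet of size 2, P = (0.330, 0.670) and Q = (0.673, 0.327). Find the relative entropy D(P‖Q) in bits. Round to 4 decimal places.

0.3541 bits

D(P‖Q) = Σ p·log₂(p/q).
  0.330·log₂(0.330/0.673) = -0.33929
  0.670·log₂(0.670/0.327) = 0.69336
D(P‖Q) = 0.3541 bits.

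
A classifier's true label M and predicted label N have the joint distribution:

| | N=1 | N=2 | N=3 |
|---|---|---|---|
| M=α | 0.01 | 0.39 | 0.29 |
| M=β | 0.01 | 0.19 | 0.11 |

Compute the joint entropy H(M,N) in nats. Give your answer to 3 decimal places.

H(M,N) = −Σ p(x,y)·ln p(x,y) over all 6 cells.
  cell (α,1): −0.01·ln0.01 = 0.0461
  cell (α,2): −0.39·ln0.39 = 0.3672
  cell (α,3): −0.29·ln0.29 = 0.3590
  cell (β,1): −0.01·ln0.01 = 0.0461
  cell (β,2): −0.19·ln0.19 = 0.3155
  cell (β,3): −0.11·ln0.11 = 0.2428
Sum = 1.377 nats.

1.377 nats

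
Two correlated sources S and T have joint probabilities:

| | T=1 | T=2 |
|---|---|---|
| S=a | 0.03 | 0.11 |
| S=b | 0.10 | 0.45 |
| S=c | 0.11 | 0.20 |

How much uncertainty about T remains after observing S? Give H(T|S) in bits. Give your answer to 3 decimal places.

Chain rule: H(T|S) = H(S,T) − H(S).
Marginals: p(S) = (0.1400, 0.5500, 0.3100), p(T) = (0.2400, 0.7600).
H(S,T) = 2.1673 bits; H(S) = 1.3953 bits.
H(T|S) = 2.1673 − 1.3953 = 0.772 bits.

0.772 bits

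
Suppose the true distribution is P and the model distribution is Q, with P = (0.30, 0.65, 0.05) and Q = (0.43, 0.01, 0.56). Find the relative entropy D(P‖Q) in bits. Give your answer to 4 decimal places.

D(P‖Q) = Σ p·log₂(p/q).
  0.30·log₂(0.30/0.43) = -0.15581
  0.65·log₂(0.65/0.01) = 3.91454
  0.05·log₂(0.05/0.56) = -0.17427
D(P‖Q) = 3.5845 bits.

3.5845 bits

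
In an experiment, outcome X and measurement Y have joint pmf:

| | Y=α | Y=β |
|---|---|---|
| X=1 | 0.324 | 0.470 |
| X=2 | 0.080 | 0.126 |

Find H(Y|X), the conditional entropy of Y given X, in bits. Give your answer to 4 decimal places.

Marginals: p(X) = (0.7940, 0.2060), p(Y) = (0.4040, 0.5960).
H(Y|X) = Σ p(X) · H(Y|X=·).
  X=1: p=0.7940, H(Y|X=1) = 0.9755
  X=2: p=0.2060, H(Y|X=2) = 0.9637
Weighted sum = 0.9731 bits.

0.9731 bits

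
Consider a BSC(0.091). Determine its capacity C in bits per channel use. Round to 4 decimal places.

0.5602 bits

Binary symmetric channel: C = 1 − h₂(ε) where h₂ is the binary entropy function.
h₂(0.091) = −0.091·log₂0.091 − 0.909·log₂0.909 = 0.4398.
C = 1 − 0.4398 = 0.5602 bits per channel use.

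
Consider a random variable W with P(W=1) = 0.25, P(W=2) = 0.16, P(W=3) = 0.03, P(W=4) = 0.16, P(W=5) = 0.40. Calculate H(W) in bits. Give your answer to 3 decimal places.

2.027 bits

H(W) = −Σ p·log₂ p.
  −(0.25)·log₂(0.25) = 0.5000
  −(0.16)·log₂(0.16) = 0.4230
  −(0.03)·log₂(0.03) = 0.1518
  −(0.16)·log₂(0.16) = 0.4230
  −(0.40)·log₂(0.40) = 0.5288
Sum: 0.5000 + 0.4230 + 0.1518 + 0.4230 + 0.5288 = 2.027 bits.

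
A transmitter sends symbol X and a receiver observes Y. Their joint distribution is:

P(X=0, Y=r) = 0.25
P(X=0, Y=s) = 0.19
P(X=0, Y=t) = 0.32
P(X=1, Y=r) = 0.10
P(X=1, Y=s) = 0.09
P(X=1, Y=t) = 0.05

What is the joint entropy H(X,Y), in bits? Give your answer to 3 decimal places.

H(X,Y) = −Σ p(x,y)·log₂ p(x,y) over all 6 cells.
  cell (0,r): −0.25·log₂0.25 = 0.5000
  cell (0,s): −0.19·log₂0.19 = 0.4552
  cell (0,t): −0.32·log₂0.32 = 0.5260
  cell (1,r): −0.10·log₂0.10 = 0.3322
  cell (1,s): −0.09·log₂0.09 = 0.3127
  cell (1,t): −0.05·log₂0.05 = 0.2161
Sum = 2.342 bits.

2.342 bits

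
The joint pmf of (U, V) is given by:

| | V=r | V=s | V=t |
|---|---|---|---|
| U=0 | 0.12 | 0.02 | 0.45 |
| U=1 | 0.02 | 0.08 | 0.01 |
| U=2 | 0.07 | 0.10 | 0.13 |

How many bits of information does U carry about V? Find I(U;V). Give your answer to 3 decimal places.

Marginals: p(U) = (0.5900, 0.1100, 0.3000), p(V) = (0.2100, 0.2000, 0.5900).
I(U;V) = Σ p(x,y)·log₂[p(x,y)/(p(x)p(y))].
  (0,r): 0.12·log₂(0.9685) = -0.0055
  (0,s): 0.02·log₂(0.1695) = -0.0512
  (0,t): 0.45·log₂(1.2927) = 0.1667
  (1,r): 0.02·log₂(0.8658) = -0.0042
  (1,s): 0.08·log₂(3.6364) = 0.1490
  (1,t): 0.01·log₂(0.1541) = -0.0270
  (2,r): 0.07·log₂(1.1111) = 0.0106
  (2,s): 0.10·log₂(1.6667) = 0.0737
  (2,t): 0.13·log₂(0.7345) = -0.0579
Sum = 0.254 bits.

0.254 bits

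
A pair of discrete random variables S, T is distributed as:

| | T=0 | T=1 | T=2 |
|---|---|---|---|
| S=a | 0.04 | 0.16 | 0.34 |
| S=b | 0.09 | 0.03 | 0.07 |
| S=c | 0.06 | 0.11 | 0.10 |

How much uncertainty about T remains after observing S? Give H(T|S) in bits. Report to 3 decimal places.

Marginals: p(S) = (0.5400, 0.1900, 0.2700), p(T) = (0.1900, 0.3000, 0.5100).
H(T|S) = Σ p(S) · H(T|S=·).
  S=a: p=0.5400, H(T|S=a) = 1.2183
  S=b: p=0.1900, H(T|S=b) = 1.4618
  S=c: p=0.2700, H(T|S=c) = 1.5407
Weighted sum = 1.352 bits.

1.352 bits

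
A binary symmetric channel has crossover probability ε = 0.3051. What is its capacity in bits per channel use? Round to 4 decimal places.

Binary symmetric channel: C = 1 − h₂(ε) where h₂ is the binary entropy function.
h₂(0.3051) = −0.3051·log₂0.3051 − 0.6949·log₂0.6949 = 0.8874.
C = 1 − 0.8874 = 0.1126 bits per channel use.

0.1126 bits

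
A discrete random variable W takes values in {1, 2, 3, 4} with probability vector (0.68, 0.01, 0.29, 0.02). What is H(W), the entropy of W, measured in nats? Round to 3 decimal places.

H(W) = −Σ p·ln p.
  −(0.68)·ln(0.68) = 0.2623
  −(0.01)·ln(0.01) = 0.0461
  −(0.29)·ln(0.29) = 0.3590
  −(0.02)·ln(0.02) = 0.0782
Sum: 0.2623 + 0.0461 + 0.3590 + 0.0782 = 0.746 nats.

0.746 nats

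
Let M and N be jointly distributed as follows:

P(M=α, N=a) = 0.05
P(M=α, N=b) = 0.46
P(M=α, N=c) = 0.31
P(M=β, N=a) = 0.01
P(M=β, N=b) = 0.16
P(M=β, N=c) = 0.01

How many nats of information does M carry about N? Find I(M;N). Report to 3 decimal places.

Marginals: p(M) = (0.8200, 0.1800), p(N) = (0.0600, 0.6200, 0.3200).
I(M;N) = Σ p(x,y)·ln[p(x,y)/(p(x)p(y))].
  (α,a): 0.05·ln(1.0163) = 0.0008
  (α,b): 0.46·ln(0.9048) = -0.0460
  (α,c): 0.31·ln(1.1814) = 0.0517
  (β,a): 0.01·ln(0.9259) = -0.0008
  (β,b): 0.16·ln(1.4337) = 0.0576
  (β,c): 0.01·ln(0.1736) = -0.0175
Sum = 0.046 nats.

0.046 nats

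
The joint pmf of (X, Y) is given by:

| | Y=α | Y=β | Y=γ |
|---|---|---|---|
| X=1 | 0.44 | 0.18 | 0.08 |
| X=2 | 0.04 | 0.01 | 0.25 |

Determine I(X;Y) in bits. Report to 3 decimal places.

Marginals: p(X) = (0.7000, 0.3000), p(Y) = (0.4800, 0.1900, 0.3300).
I(X;Y) = Σ p(x,y)·log₂[p(x,y)/(p(x)p(y))].
  (1,α): 0.44·log₂(1.3095) = 0.1712
  (1,β): 0.18·log₂(1.3534) = 0.0786
  (1,γ): 0.08·log₂(0.3463) = -0.1224
  (2,α): 0.04·log₂(0.2778) = -0.0739
  (2,β): 0.01·log₂(0.1754) = -0.0251
  (2,γ): 0.25·log₂(2.5253) = 0.3341
Sum = 0.362 bits.

0.362 bits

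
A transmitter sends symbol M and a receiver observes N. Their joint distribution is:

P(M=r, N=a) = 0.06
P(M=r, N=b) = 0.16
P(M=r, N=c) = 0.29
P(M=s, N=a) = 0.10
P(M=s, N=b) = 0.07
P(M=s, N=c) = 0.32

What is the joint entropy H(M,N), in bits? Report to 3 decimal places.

2.311 bits

H(M,N) = −Σ p(x,y)·log₂ p(x,y) over all 6 cells.
  cell (r,a): −0.06·log₂0.06 = 0.2435
  cell (r,b): −0.16·log₂0.16 = 0.4230
  cell (r,c): −0.29·log₂0.29 = 0.5179
  cell (s,a): −0.10·log₂0.10 = 0.3322
  cell (s,b): −0.07·log₂0.07 = 0.2686
  cell (s,c): −0.32·log₂0.32 = 0.5260
Sum = 2.311 bits.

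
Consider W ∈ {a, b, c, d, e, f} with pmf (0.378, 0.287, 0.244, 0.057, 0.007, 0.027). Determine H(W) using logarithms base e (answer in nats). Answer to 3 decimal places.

1.366 nats

H(W) = −Σ p·ln p.
  −(0.378)·ln(0.378) = 0.3677
  −(0.287)·ln(0.287) = 0.3583
  −(0.244)·ln(0.244) = 0.3442
  −(0.057)·ln(0.057) = 0.1633
  −(0.007)·ln(0.007) = 0.0347
  −(0.027)·ln(0.027) = 0.0975
Sum: 0.3677 + 0.3583 + 0.3442 + 0.1633 + 0.0347 + 0.0975 = 1.366 nats.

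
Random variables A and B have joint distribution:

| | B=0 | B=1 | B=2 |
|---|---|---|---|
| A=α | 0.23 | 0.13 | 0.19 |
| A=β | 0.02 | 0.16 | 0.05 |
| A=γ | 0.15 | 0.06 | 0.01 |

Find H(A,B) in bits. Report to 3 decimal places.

2.798 bits

H(A,B) = −Σ p(x,y)·log₂ p(x,y) over all 9 cells.
  cell (α,0): −0.23·log₂0.23 = 0.4877
  cell (α,1): −0.13·log₂0.13 = 0.3826
  cell (α,2): −0.19·log₂0.19 = 0.4552
  cell (β,0): −0.02·log₂0.02 = 0.1129
  cell (β,1): −0.16·log₂0.16 = 0.4230
  cell (β,2): −0.05·log₂0.05 = 0.2161
  cell (γ,0): −0.15·log₂0.15 = 0.4105
  cell (γ,1): −0.06·log₂0.06 = 0.2435
  cell (γ,2): −0.01·log₂0.01 = 0.0664
Sum = 2.798 bits.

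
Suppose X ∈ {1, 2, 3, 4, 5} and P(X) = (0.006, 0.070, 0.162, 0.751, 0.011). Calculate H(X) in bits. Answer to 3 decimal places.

H(X) = −Σ p·log₂ p.
  −(0.006)·log₂(0.006) = 0.0443
  −(0.070)·log₂(0.070) = 0.2686
  −(0.162)·log₂(0.162) = 0.4254
  −(0.751)·log₂(0.751) = 0.3102
  −(0.011)·log₂(0.011) = 0.0716
Sum: 0.0443 + 0.2686 + 0.4254 + 0.3102 + 0.0716 = 1.120 bits.

1.120 bits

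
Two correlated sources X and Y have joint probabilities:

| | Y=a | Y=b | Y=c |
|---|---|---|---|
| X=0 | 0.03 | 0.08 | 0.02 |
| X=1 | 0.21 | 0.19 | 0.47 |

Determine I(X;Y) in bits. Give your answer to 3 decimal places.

Marginals: p(X) = (0.1300, 0.8700), p(Y) = (0.2400, 0.2700, 0.4900).
I(X;Y) = H(X) + H(Y) − H(X,Y).
H(X) = 0.5574, H(Y) = 1.5084, H(X,Y) = 1.9962.
I(X;Y) = 0.5574 + 1.5084 − 1.9962 = 0.070 bits.

0.070 bits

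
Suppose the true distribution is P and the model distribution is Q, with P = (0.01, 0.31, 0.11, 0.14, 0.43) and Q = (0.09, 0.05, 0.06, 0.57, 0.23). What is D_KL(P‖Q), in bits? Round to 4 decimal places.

D(P‖Q) = Σ p·log₂(p/q).
  0.01·log₂(0.01/0.09) = -0.03170
  0.31·log₂(0.31/0.05) = 0.81600
  0.11·log₂(0.11/0.06) = 0.09619
  0.14·log₂(0.14/0.57) = -0.28357
  0.43·log₂(0.43/0.23) = 0.38816
D(P‖Q) = 0.9851 bits.

0.9851 bits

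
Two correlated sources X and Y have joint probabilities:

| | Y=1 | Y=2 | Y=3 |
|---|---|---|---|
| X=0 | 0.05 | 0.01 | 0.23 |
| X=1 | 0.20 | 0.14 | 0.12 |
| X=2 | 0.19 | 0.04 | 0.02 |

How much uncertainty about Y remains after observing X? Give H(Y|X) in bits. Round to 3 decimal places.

1.219 bits

Chain rule: H(Y|X) = H(X,Y) − H(X).
Marginals: p(X) = (0.2900, 0.4600, 0.2500), p(Y) = (0.4400, 0.1900, 0.3700).
H(X,Y) = 2.7526 bits; H(X) = 1.5332 bits.
H(Y|X) = 2.7526 − 1.5332 = 1.219 bits.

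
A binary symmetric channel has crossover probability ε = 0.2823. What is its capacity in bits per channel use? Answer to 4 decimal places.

Binary symmetric channel: C = 1 − h₂(ε) where h₂ is the binary entropy function.
h₂(0.2823) = −0.2823·log₂0.2823 − 0.7177·log₂0.7177 = 0.8586.
C = 1 − 0.8586 = 0.1414 bits per channel use.

0.1414 bits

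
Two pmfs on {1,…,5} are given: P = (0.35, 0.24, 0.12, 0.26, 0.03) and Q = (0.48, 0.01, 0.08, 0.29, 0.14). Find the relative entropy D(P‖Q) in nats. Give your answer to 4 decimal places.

0.6262 nats

D(P‖Q) = Σ p·ln(p/q).
  0.35·ln(0.35/0.48) = -0.11055
  0.24·ln(0.24/0.01) = 0.76273
  0.12·ln(0.12/0.08) = 0.04866
  0.26·ln(0.26/0.29) = -0.02839
  0.03·ln(0.03/0.14) = -0.04621
D(P‖Q) = 0.6262 nats.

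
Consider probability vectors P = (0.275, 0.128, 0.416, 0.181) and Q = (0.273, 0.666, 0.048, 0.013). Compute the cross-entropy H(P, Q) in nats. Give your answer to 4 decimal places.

2.4583 nats

H(P,Q) = −Σ p·ln q.
  −0.275·ln(0.273) = 0.35703
  −0.128·ln(0.666) = 0.05203
  −0.416·ln(0.048) = 1.26321
  −0.181·ln(0.013) = 0.78605
H(P,Q) = 2.4583 nats.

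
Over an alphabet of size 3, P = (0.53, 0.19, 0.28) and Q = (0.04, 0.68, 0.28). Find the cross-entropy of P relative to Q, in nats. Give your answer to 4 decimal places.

H(P,Q) = −Σ p·ln q.
  −0.53·ln(0.04) = 1.70600
  −0.19·ln(0.68) = 0.07328
  −0.28·ln(0.28) = 0.35643
H(P,Q) = 2.1357 nats.

2.1357 nats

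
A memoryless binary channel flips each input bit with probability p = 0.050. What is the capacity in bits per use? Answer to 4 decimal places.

Binary symmetric channel: C = 1 − h₂(ε) where h₂ is the binary entropy function.
h₂(0.050) = −0.050·log₂0.050 − 0.950·log₂0.950 = 0.2864.
C = 1 − 0.2864 = 0.7136 bits per channel use.

0.7136 bits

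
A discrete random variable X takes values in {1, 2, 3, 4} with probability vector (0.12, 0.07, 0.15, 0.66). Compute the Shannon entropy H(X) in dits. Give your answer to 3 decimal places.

H(X) = −Σ p·log₁₀ p.
  −(0.12)·log₁₀(0.12) = 0.1105
  −(0.07)·log₁₀(0.07) = 0.0808
  −(0.15)·log₁₀(0.15) = 0.1236
  −(0.66)·log₁₀(0.66) = 0.1191
Sum: 0.1105 + 0.0808 + 0.1236 + 0.1191 = 0.434 dits.

0.434 dits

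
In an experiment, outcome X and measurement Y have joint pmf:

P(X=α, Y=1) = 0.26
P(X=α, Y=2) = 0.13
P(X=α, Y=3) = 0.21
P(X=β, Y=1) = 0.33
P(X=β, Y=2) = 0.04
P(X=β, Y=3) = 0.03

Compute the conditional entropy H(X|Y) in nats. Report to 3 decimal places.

Marginals: p(X) = (0.6000, 0.4000), p(Y) = (0.5900, 0.1700, 0.2400).
H(X|Y) = Σ p(Y) · H(X|Y=·).
  Y=1: p=0.5900, H(X|Y=1) = 0.6861
  Y=2: p=0.1700, H(X|Y=2) = 0.5456
  Y=3: p=0.2400, H(X|Y=3) = 0.3768
Weighted sum = 0.588 nats.

0.588 nats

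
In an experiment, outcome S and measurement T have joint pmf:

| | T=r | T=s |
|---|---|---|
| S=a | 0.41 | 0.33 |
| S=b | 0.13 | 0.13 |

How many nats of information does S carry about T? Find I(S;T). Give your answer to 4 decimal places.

Marginals: p(S) = (0.7400, 0.2600), p(T) = (0.5400, 0.4600).
I(S;T) = H(S) + H(T) − H(S,T).
H(S) = 0.5731, H(T) = 0.6899, H(S,T) = 1.2619.
I(S;T) = 0.5731 + 0.6899 − 1.2619 = 0.0011 nats.

0.0011 nats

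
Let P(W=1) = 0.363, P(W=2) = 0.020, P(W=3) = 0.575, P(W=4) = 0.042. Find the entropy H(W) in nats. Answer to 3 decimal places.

0.897 nats

H(W) = −Σ p·ln p.
  −(0.363)·ln(0.363) = 0.3678
  −(0.020)·ln(0.020) = 0.0782
  −(0.575)·ln(0.575) = 0.3182
  −(0.042)·ln(0.042) = 0.1331
Sum: 0.3678 + 0.0782 + 0.3182 + 0.1331 = 0.897 nats.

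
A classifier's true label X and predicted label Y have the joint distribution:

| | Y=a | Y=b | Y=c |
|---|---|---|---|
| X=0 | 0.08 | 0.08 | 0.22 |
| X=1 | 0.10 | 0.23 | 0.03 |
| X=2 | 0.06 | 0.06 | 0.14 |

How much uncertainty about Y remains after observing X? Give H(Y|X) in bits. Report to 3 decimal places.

Chain rule: H(Y|X) = H(X,Y) − H(X).
Marginals: p(X) = (0.3800, 0.3600, 0.2600), p(Y) = (0.2400, 0.3700, 0.3900).
H(X,Y) = 2.9194 bits; H(X) = 1.5664 bits.
H(Y|X) = 2.9194 − 1.5664 = 1.353 bits.

1.353 bits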